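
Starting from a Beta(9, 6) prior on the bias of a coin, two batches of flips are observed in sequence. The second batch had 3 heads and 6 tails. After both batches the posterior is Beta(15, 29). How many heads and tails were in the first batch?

3 heads and 17 tails

Sequential conjugate updates are equivalent to a single update on the pooled data, so total successes = posterior α − prior α and total failures = posterior β − prior β.
Total across both batches: 15−9=6 heads, 29−6=23 tails.
Subtract the second batch: 6−3=3 heads and 23−6=17 tails.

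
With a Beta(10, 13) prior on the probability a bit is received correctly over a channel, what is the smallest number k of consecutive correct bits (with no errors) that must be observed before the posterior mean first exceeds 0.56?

After k correct bits and 0 errors the posterior is Beta(10+k, 13), with mean (10+k)/(10+13+k).
Set (10+k)/(23+k) > 0.56 and solve: k > (0.56·23 − 10)/(1 − 0.56) = 6.545.
The smallest integer exceeding 6.545 is 7, and checking k=7: (17)/(30) = 0.5667 > 0.56.

k = 7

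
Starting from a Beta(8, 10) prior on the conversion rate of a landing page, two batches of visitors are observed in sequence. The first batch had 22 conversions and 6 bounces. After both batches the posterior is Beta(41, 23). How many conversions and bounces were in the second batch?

11 conversions and 7 bounces

Because Beta–binomial updating is additive in the counts, the combined data contributed (α_post−α_prior, β_post−β_prior) successes and failures.
Total across both batches: 41−8=33 conversions, 23−10=13 bounces.
Subtract the first batch: 33−22=11 conversions and 13−6=7 bounces.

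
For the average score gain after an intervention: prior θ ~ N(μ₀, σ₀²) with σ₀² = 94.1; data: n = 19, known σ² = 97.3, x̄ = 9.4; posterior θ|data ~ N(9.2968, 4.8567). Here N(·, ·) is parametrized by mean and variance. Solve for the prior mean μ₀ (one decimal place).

With known observation variance, the Normal–Normal posterior has precision τ_n = τ₀ + n/σ² and mean μ_n = (τ₀μ₀ + (n/σ²)x̄)/τ_n.
Here τ₀ = 1/94.1 = 0.010627 and τ_data = 19/97.3 = 0.195272, so τ_n = 0.205899.
Rearranging for μ₀: μ₀ = (μ_n·τ_n − τ_data·x̄)/τ₀ = (9.2968·0.205899 − 0.195272·9.4) / 0.010627 = 0.078645/0.010627 ≈ 7.4.

μ₀ = 7.4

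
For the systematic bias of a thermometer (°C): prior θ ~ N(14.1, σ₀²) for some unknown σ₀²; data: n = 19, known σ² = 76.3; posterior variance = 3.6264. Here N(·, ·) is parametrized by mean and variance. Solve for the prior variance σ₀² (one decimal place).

σ₀² = 37.4

For the Normal–Normal model with known σ², precisions add: τ_n = τ₀ + n/σ².
So 1/σ₀² = 1/3.6264 − 19/76.3 = 0.275756 − 0.249017 = 0.026739.
Hence σ₀² = 1/0.026739 ≈ 37.4.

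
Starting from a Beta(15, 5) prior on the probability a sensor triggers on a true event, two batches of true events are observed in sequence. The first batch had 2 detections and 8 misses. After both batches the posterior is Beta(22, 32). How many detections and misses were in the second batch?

5 detections and 19 misses

Sequential conjugate updates are equivalent to a single update on the pooled data, so total successes = posterior α − prior α and total failures = posterior β − prior β.
Total across both batches: 22−15=7 detections, 32−5=27 misses.
Subtract the first batch: 7−2=5 detections and 27−8=19 misses.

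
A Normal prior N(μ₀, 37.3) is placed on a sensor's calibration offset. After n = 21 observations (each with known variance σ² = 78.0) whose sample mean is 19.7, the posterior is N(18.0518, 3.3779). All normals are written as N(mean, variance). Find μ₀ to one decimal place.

μ₀ = 1.5

With known observation variance, the Normal–Normal posterior has precision τ_n = τ₀ + n/σ² and mean μ_n = (τ₀μ₀ + (n/σ²)x̄)/τ_n.
Here τ₀ = 1/37.3 = 0.026810 and τ_data = 21/78.0 = 0.269231, so τ_n = 0.296041.
Rearranging for μ₀: μ₀ = (μ_n·τ_n − τ_data·x̄)/τ₀ = (18.0518·0.296041 − 0.269231·19.7) / 0.026810 = 0.040222/0.026810 ≈ 1.5.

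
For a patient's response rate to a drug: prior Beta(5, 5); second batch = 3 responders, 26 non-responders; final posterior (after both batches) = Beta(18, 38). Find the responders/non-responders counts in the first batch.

Sequential conjugate updates are equivalent to a single update on the pooled data, so total successes = posterior α − prior α and total failures = posterior β − prior β.
Total across both batches: 18−5=13 responders, 38−5=33 non-responders.
Subtract the second batch: 13−3=10 responders and 33−26=7 non-responders.

10 responders and 7 non-responders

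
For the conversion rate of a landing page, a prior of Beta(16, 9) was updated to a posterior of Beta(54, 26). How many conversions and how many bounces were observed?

38 conversions and 17 bounces

Under Beta–binomial conjugacy the posterior parameters are (a+s, b+f).
So s = 54 − 16 = 38 and f = 26 − 9 = 17.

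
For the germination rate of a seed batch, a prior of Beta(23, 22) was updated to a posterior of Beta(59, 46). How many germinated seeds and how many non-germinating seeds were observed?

Under Beta–binomial conjugacy the posterior parameters are (α+s, β+f).
So s = 59 − 23 = 36 and f = 46 − 22 = 24.

36 germinated seeds and 24 non-germinating seeds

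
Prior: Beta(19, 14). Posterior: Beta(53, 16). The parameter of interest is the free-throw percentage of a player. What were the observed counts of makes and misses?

Under Beta–binomial conjugacy the posterior parameters are (a+s, b+f).
So s = 53 − 19 = 34 and f = 16 − 14 = 2.

34 makes and 2 misses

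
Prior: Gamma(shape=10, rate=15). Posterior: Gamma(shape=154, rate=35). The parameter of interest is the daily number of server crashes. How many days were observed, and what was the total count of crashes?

n = 20 days with total 144 crashes

Gamma–Poisson conjugacy: posterior shape = α + Σxᵢ, posterior rate = β + n.
Matching: Σxᵢ = 154 − 10 = 144 and n = 35 − 15 = 20.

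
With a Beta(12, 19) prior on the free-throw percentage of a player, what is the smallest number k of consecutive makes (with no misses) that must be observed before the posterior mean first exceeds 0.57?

After k makes and 0 misses the posterior is Beta(12+k, 19), with mean (12+k)/(12+19+k).
Set (12+k)/(31+k) > 0.57 and solve: k > (0.57·31 − 12)/(1 − 0.57) = 13.186.
The smallest integer exceeding 13.186 is 14.

k = 14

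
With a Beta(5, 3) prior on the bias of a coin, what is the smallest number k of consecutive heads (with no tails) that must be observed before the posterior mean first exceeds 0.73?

After k heads and 0 tails the posterior is Beta(5+k, 3), with mean (5+k)/(5+3+k).
Set (5+k)/(8+k) > 0.73 and solve: k > (0.73·8 − 5)/(1 − 0.73) = 3.111.
The smallest integer exceeding 3.111 is 4.

k = 4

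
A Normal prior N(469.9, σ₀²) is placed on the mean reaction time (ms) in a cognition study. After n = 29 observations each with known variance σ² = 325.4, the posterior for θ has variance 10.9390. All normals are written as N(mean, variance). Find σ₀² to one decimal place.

For the Normal–Normal model with known σ², precisions add: τ_n = τ₀ + n/σ².
So 1/σ₀² = 1/10.9390 − 29/325.4 = 0.091416 − 0.089121 = 0.002295.
Hence σ₀² = 1/0.002295 ≈ 435.7.

σ₀² = 435.7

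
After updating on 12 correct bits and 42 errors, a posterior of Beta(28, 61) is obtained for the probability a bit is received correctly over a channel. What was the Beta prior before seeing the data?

Beta(16, 19)

Beta is conjugate to the binomial likelihood: posterior = Beta(α+s, β+f).
Subtract the data counts: 28−12=16, 61−42=19.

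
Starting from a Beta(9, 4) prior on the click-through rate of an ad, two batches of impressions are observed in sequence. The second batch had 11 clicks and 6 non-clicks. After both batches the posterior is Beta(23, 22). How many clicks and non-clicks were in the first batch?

Because Beta–binomial updating is additive in the counts, the combined data contributed (α_post−α_prior, β_post−β_prior) successes and failures.
Total across both batches: 23−9=14 clicks, 22−4=18 non-clicks.
Subtract the second batch: 14−11=3 clicks and 18−6=12 non-clicks.

3 clicks and 12 non-clicks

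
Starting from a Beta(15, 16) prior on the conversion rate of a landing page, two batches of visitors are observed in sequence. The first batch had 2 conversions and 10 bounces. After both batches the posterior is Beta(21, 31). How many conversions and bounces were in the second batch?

Sequential conjugate updates are equivalent to a single update on the pooled data, so total successes = posterior α − prior α and total failures = posterior β − prior β.
Total across both batches: 21−15=6 conversions, 31−16=15 bounces.
Subtract the first batch: 6−2=4 conversions and 15−10=5 bounces.

4 conversions and 5 bounces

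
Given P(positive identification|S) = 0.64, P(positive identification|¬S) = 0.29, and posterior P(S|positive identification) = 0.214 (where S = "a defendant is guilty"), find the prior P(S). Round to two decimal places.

Bayes' rule in odds form gives O(S|E) = O(S)·[P(E|S)/P(E|¬S)], hence O(S) = O(S|E)/LR.
Posterior odds = 0.214/(1−0.214) = 0.2723. LR = 0.64/0.29 = 2.2069.
Prior odds = 0.2723/2.2069 = 0.1234, so P(S) = 0.1234/(1+0.1234) ≈ 0.11.

P(S) = 0.11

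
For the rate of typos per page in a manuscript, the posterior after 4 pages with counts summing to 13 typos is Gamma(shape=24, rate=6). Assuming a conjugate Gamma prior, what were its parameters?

Gamma(shape=11, rate=2)

A Gamma(α, β) prior (rate parametrization) on a Poisson rate with n observations summing to S gives posterior Gamma(α+S, β+n).
So α = 24 − 13 = 11 and β = 6 − 4 = 2.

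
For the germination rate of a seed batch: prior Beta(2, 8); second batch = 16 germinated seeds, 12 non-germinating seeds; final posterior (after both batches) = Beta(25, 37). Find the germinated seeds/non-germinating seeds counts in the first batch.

Sequential conjugate updates are equivalent to a single update on the pooled data, so total successes = posterior α − prior α and total failures = posterior β − prior β.
Total across both batches: 25−2=23 germinated seeds, 37−8=29 non-germinating seeds.
Subtract the second batch: 23−16=7 germinated seeds and 29−12=17 non-germinating seeds.

7 germinated seeds and 17 non-germinating seeds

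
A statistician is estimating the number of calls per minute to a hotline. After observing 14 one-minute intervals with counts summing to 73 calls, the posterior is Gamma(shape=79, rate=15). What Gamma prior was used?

Gamma(shape=6, rate=1)

A Gamma(α, β) prior (rate parametrization) on a Poisson rate with n observations summing to S gives posterior Gamma(α+S, β+n).
So α = 79 − 73 = 6 and β = 15 − 14 = 1.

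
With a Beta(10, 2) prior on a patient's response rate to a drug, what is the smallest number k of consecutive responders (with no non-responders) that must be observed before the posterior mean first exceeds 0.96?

After k responders and 0 non-responders the posterior is Beta(10+k, 2), with mean (10+k)/(10+2+k).
Set (10+k)/(12+k) > 0.96 and solve: k > (0.96·12 − 10)/(1 − 0.96) = 38.000.
The smallest integer exceeding 38.000 is 39, and checking k=39: (49)/(51) = 0.9608 > 0.96.

k = 39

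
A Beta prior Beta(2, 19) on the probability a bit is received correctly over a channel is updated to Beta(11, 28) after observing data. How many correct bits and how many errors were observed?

Under Beta–binomial conjugacy the posterior parameters are (a+s, b+f).
Match parameters: s=11−2=9, f=28−19=9.

9 correct bits and 9 errors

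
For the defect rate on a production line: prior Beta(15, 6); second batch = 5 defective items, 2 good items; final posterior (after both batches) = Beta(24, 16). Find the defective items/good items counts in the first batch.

Sequential conjugate updates are equivalent to a single update on the pooled data, so total successes = posterior α − prior α and total failures = posterior β − prior β.
Total across both batches: 24−15=9 defective items, 16−6=10 good items.
Subtract the second batch: 9−5=4 defective items and 10−2=8 good items.

4 defective items and 8 good items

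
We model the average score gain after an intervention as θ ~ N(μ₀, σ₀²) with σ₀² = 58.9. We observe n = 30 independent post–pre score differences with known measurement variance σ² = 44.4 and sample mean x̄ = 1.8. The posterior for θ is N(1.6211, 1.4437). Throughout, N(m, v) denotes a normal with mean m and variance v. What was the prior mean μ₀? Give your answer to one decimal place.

With known observation variance, the Normal–Normal posterior has precision τ_n = τ₀ + n/σ² and mean μ_n = (τ₀μ₀ + (n/σ²)x̄)/τ_n.
Here τ₀ = 1/58.9 = 0.016978 and τ_data = 30/44.4 = 0.675676, so τ_n = 0.692654.
Rearranging for μ₀: μ₀ = (μ_n·τ_n − τ_data·x̄)/τ₀ = (1.6211·0.692654 − 0.675676·1.8) / 0.016978 = -0.093355/0.016978 ≈ -5.5.

μ₀ = -5.5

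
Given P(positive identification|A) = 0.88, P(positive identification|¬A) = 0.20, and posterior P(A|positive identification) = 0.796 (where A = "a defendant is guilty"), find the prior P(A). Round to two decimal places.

In odds form, posterior odds = prior odds × likelihood ratio, so prior odds = posterior odds ÷ LR.
Posterior odds = 0.796/(1−0.796) = 3.9020. LR = 0.88/0.20 = 4.4000.
Prior odds = 3.9020/4.4000 = 0.8868, so P(A) = 0.8868/(1+0.8868) ≈ 0.47.

P(A) = 0.47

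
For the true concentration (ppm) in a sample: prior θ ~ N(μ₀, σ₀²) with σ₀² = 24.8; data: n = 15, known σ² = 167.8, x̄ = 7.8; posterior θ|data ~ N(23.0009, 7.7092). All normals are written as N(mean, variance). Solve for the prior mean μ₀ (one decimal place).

μ₀ = 56.7

The posterior mean is a precision-weighted average: μ_n = (τ₀μ₀ + τ_data·x̄)/(τ₀+τ_data), with τ₀=1/σ₀² and τ_data=n/σ².
Here τ₀ = 1/24.8 = 0.040323 and τ_data = 15/167.8 = 0.089392, so τ_n = 0.129715.
Rearranging for μ₀: μ₀ = (μ_n·τ_n − τ_data·x̄)/τ₀ = (23.0009·0.129715 − 0.089392·7.8) / 0.040323 = 2.286304/0.040323 ≈ 56.7.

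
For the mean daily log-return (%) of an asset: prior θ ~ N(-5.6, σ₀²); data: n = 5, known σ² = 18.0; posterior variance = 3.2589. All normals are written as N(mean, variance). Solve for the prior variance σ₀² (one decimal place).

σ₀² = 34.4

Posterior precision equals prior precision plus data precision: 1/σ_n² = 1/σ₀² + n/σ².
So 1/σ₀² = 1/3.2589 − 5/18.0 = 0.306852 − 0.277778 = 0.029074.
Hence σ₀² = 1/0.029074 ≈ 34.4.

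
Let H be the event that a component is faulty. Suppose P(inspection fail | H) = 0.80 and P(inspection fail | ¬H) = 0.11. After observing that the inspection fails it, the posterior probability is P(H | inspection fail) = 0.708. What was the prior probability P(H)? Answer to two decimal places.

In odds form, posterior odds = prior odds × likelihood ratio, so prior odds = posterior odds ÷ LR.
Posterior odds = 0.708/(1−0.708) = 2.4247. LR = 0.80/0.11 = 7.2727.
Prior odds = 2.4247/7.2727 = 0.3334, so P(H) = 0.3334/(1+0.3334) ≈ 0.25.

P(H) = 0.25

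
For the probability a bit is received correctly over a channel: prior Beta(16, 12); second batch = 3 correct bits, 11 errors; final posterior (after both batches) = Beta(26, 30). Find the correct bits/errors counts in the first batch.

Because Beta–binomial updating is additive in the counts, the combined data contributed (α_post−α_prior, β_post−β_prior) successes and failures.
Total across both batches: 26−16=10 correct bits, 30−12=18 errors.
Subtract the second batch: 10−3=7 correct bits and 18−11=7 errors.

7 correct bits and 7 errors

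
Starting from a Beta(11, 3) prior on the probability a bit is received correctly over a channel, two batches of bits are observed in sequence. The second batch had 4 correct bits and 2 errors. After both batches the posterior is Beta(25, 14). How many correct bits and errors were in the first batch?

10 correct bits and 9 errors

Because Beta–binomial updating is additive in the counts, the combined data contributed (α_post−α_prior, β_post−β_prior) successes and failures.
Total across both batches: 25−11=14 correct bits, 14−3=11 errors.
Subtract the second batch: 14−4=10 correct bits and 11−2=9 errors.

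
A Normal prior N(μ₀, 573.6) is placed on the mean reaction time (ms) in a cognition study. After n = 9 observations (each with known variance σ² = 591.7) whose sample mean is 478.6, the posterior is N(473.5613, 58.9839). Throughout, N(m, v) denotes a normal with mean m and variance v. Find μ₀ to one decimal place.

μ₀ = 429.6

The posterior mean is a precision-weighted average: μ_n = (τ₀μ₀ + τ_data·x̄)/(τ₀+τ_data), with τ₀=1/σ₀² and τ_data=n/σ².
Here τ₀ = 1/573.6 = 0.001743 and τ_data = 9/591.7 = 0.015210, so τ_n = 0.016953.
Rearranging for μ₀: μ₀ = (μ_n·τ_n − τ_data·x̄)/τ₀ = (473.5613·0.016953 − 0.015210·478.6) / 0.001743 = 0.748779/0.001743 ≈ 429.6.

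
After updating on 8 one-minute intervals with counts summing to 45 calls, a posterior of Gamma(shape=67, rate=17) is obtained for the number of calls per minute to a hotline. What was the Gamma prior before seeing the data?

Gamma(shape=22, rate=9)

Gamma–Poisson conjugacy: posterior shape = α + Σxᵢ, posterior rate = β + n.
So α = 67 − 45 = 22 and β = 17 − 8 = 9.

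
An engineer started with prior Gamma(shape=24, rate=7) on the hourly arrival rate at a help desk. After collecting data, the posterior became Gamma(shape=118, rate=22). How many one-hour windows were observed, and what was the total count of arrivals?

Gamma–Poisson conjugacy: posterior shape = α + Σxᵢ, posterior rate = β + n.
Matching: Σxᵢ = 118 − 24 = 94 and n = 22 − 7 = 15.

n = 15 one-hour windows with total 94 arrivals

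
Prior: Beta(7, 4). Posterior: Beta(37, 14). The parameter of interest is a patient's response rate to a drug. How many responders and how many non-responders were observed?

30 responders and 10 non-responders

Under Beta–binomial conjugacy the posterior parameters are (a+s, b+f).
So s = 37 − 7 = 30 and f = 14 − 4 = 10.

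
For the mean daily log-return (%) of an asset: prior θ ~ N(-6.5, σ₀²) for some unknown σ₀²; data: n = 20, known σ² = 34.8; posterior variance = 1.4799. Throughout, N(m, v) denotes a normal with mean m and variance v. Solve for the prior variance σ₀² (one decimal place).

σ₀² = 9.9

For the Normal–Normal model with known σ², precisions add: τ_n = τ₀ + n/σ².
So 1/σ₀² = 1/1.4799 − 20/34.8 = 0.675721 − 0.574713 = 0.101008.
Hence σ₀² = 1/0.101008 ≈ 9.9.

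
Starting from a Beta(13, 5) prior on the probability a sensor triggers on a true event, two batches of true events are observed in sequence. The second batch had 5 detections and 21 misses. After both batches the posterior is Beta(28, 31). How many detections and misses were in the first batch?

Sequential conjugate updates are equivalent to a single update on the pooled data, so total successes = posterior α − prior α and total failures = posterior β − prior β.
Total across both batches: 28−13=15 detections, 31−5=26 misses.
Subtract the second batch: 15−5=10 detections and 26−21=5 misses.

10 detections and 5 misses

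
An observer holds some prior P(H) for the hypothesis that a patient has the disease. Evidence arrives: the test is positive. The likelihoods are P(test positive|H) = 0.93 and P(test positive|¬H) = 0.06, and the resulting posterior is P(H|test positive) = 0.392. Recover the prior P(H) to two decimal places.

Bayes' rule in odds form gives O(H|E) = O(H)·[P(E|H)/P(E|¬H)], hence O(H) = O(H|E)/LR.
Posterior odds = 0.392/(1−0.392) = 0.6447. LR = 0.93/0.06 = 15.5000.
Prior odds = 0.6447/15.5000 = 0.0416, so P(H) = 0.0416/(1+0.0416) ≈ 0.04.

P(H) = 0.04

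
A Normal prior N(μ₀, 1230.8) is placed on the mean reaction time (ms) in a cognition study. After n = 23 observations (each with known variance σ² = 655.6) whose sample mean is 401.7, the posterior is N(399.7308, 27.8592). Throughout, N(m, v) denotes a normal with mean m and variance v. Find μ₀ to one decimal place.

With known observation variance, the Normal–Normal posterior has precision τ_n = τ₀ + n/σ² and mean μ_n = (τ₀μ₀ + (n/σ²)x̄)/τ_n.
Here τ₀ = 1/1230.8 = 0.000812 and τ_data = 23/655.6 = 0.035082, so τ_n = 0.035894.
Rearranging for μ₀: μ₀ = (μ_n·τ_n − τ_data·x̄)/τ₀ = (399.7308·0.035894 − 0.035082·401.7) / 0.000812 = 0.255498/0.000812 ≈ 314.7.

μ₀ = 314.7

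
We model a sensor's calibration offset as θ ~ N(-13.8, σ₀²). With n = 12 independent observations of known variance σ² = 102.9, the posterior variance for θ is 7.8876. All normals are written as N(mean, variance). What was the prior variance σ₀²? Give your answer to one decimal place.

For the Normal–Normal model with known σ², precisions add: τ_n = τ₀ + n/σ².
So 1/σ₀² = 1/7.8876 − 12/102.9 = 0.126781 − 0.116618 = 0.010163.
Hence σ₀² = 1/0.010163 ≈ 98.4.

σ₀² = 98.4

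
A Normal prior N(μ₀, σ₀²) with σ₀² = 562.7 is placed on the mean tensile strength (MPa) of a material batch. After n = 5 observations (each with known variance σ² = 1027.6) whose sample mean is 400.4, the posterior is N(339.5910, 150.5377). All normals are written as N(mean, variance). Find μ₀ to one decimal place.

With known observation variance, the Normal–Normal posterior has precision τ_n = τ₀ + n/σ² and mean μ_n = (τ₀μ₀ + (n/σ²)x̄)/τ_n.
Here τ₀ = 1/562.7 = 0.001777 and τ_data = 5/1027.6 = 0.004866, so τ_n = 0.006643.
Rearranging for μ₀: μ₀ = (μ_n·τ_n − τ_data·x̄)/τ₀ = (339.5910·0.006643 − 0.004866·400.4) / 0.001777 = 0.307557/0.001777 ≈ 173.1.

μ₀ = 173.1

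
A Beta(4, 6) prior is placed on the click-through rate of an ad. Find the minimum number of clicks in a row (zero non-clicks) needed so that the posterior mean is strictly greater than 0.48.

After k clicks and 0 non-clicks the posterior is Beta(4+k, 6), with mean (4+k)/(4+6+k).
Set (4+k)/(10+k) > 0.48 and solve: k > (0.48·10 − 4)/(1 − 0.48) = 1.538.
The smallest integer exceeding 1.538 is 2, and checking k=2: (6)/(12) = 0.5000 > 0.48.

k = 2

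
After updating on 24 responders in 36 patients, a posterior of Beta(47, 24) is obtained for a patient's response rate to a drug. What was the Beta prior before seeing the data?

Under Beta–binomial conjugacy the posterior parameters are (a+s, b+f).
Subtract the data counts: 47−24=23, 24−12=12.

Beta(23, 12)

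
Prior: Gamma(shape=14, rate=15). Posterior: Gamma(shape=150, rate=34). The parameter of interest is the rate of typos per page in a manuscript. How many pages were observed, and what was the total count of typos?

A Gamma(α, β) prior (rate parametrization) on a Poisson rate with n observations summing to S gives posterior Gamma(α+S, β+n).
Matching: Σxᵢ = 150 − 14 = 136 and n = 34 − 15 = 19.

n = 19 pages with total 136 typos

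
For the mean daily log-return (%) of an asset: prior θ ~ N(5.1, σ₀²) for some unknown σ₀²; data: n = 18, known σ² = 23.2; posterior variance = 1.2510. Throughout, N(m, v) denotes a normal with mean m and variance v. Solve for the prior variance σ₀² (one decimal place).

σ₀² = 42.6

Posterior precision equals prior precision plus data precision: 1/σ_n² = 1/σ₀² + n/σ².
So 1/σ₀² = 1/1.2510 − 18/23.2 = 0.799361 − 0.775862 = 0.023499.
Hence σ₀² = 1/0.023499 ≈ 42.6.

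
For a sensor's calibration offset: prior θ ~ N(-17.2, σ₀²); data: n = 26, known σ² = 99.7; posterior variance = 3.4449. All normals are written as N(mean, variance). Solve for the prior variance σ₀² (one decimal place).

σ₀² = 33.9

Posterior precision equals prior precision plus data precision: 1/σ_n² = 1/σ₀² + n/σ².
So 1/σ₀² = 1/3.4449 − 26/99.7 = 0.290284 − 0.260782 = 0.029502.
Hence σ₀² = 1/0.029502 ≈ 33.9.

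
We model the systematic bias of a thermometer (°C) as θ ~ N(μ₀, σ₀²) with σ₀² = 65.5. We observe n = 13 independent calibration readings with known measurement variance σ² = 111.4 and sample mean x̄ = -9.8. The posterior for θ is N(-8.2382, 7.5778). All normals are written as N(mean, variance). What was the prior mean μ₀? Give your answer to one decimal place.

μ₀ = 3.7

With known observation variance, the Normal–Normal posterior has precision τ_n = τ₀ + n/σ² and mean μ_n = (τ₀μ₀ + (n/σ²)x̄)/τ_n.
Here τ₀ = 1/65.5 = 0.015267 and τ_data = 13/111.4 = 0.116697, so τ_n = 0.131964.
Rearranging for μ₀: μ₀ = (μ_n·τ_n − τ_data·x̄)/τ₀ = (-8.2382·0.131964 − 0.116697·-9.8) / 0.015267 = 0.056485/0.015267 ≈ 3.7.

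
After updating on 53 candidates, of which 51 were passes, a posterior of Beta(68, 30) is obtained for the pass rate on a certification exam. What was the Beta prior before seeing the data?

Beta(17, 28)

Under Beta–binomial conjugacy the posterior parameters are (a+s, b+f).
So a = 68 − 51 = 17 and b = 30 − 2 = 28.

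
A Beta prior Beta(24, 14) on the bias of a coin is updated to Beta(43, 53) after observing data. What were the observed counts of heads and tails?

19 heads and 39 tails

Under Beta–binomial conjugacy the posterior parameters are (α+s, β+f).
So s = 43 − 24 = 19 and f = 53 − 14 = 39.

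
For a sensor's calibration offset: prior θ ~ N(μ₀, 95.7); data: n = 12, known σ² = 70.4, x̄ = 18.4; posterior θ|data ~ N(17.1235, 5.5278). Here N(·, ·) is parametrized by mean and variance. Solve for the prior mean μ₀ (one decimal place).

The posterior mean is a precision-weighted average: μ_n = (τ₀μ₀ + τ_data·x̄)/(τ₀+τ_data), with τ₀=1/σ₀² and τ_data=n/σ².
Here τ₀ = 1/95.7 = 0.010449 and τ_data = 12/70.4 = 0.170455, so τ_n = 0.180904.
Rearranging for μ₀: μ₀ = (μ_n·τ_n − τ_data·x̄)/τ₀ = (17.1235·0.180904 − 0.170455·18.4) / 0.010449 = -0.038662/0.010449 ≈ -3.7.

μ₀ = -3.7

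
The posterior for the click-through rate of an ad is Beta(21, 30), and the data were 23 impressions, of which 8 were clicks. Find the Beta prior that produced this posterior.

Under Beta–binomial conjugacy the posterior parameters are (a+s, b+f).
Subtract the data counts: 21−8=13, 30−15=15.

Beta(13, 15)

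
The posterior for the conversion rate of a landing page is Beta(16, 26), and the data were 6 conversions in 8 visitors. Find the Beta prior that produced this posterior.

Beta(10, 24)

Under Beta–binomial conjugacy the posterior parameters are (α+s, β+f).
So α = 16 − 6 = 10 and β = 26 − 2 = 24.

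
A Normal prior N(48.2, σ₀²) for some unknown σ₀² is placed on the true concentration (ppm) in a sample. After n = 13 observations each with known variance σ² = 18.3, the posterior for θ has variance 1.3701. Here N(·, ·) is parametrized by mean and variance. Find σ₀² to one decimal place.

Posterior precision equals prior precision plus data precision: 1/σ_n² = 1/σ₀² + n/σ².
So 1/σ₀² = 1/1.3701 − 13/18.3 = 0.729874 − 0.710383 = 0.019491.
Hence σ₀² = 1/0.019491 ≈ 51.3.

σ₀² = 51.3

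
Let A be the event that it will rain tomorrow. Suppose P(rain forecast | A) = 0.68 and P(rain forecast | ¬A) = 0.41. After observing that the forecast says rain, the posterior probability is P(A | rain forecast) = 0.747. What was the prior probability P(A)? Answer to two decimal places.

P(A) = 0.64

Bayes' rule in odds form gives O(A|E) = O(A)·[P(E|A)/P(E|¬A)], hence O(A) = O(A|E)/LR.
Posterior odds = 0.747/(1−0.747) = 2.9526. LR = 0.68/0.41 = 1.6585.
Prior odds = 2.9526/1.6585 = 1.7803, so P(A) = 1.7803/(1+1.7803) ≈ 0.64.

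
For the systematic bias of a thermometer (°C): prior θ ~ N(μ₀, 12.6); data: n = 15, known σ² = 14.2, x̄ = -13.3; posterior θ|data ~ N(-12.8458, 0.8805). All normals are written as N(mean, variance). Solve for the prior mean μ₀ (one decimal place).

The posterior mean is a precision-weighted average: μ_n = (τ₀μ₀ + τ_data·x̄)/(τ₀+τ_data), with τ₀=1/σ₀² and τ_data=n/σ².
Here τ₀ = 1/12.6 = 0.079365 and τ_data = 15/14.2 = 1.056338, so τ_n = 1.135703.
Rearranging for μ₀: μ₀ = (μ_n·τ_n − τ_data·x̄)/τ₀ = (-12.8458·1.135703 − 1.056338·-13.3) / 0.079365 = -0.539718/0.079365 ≈ -6.8.

μ₀ = -6.8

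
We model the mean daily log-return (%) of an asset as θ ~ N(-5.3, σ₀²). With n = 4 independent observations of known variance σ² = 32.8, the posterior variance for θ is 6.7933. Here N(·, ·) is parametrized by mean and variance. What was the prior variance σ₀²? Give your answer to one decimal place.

For the Normal–Normal model with known σ², precisions add: τ_n = τ₀ + n/σ².
So 1/σ₀² = 1/6.7933 − 4/32.8 = 0.147204 − 0.121951 = 0.025253.
Hence σ₀² = 1/0.025253 ≈ 39.6.

σ₀² = 39.6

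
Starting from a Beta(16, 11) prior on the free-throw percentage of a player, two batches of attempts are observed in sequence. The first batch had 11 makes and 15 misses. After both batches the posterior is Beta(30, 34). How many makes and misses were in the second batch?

3 makes and 8 misses

Sequential conjugate updates are equivalent to a single update on the pooled data, so total successes = posterior α − prior α and total failures = posterior β − prior β.
Total across both batches: 30−16=14 makes, 34−11=23 misses.
Subtract the first batch: 14−11=3 makes and 23−15=8 misses.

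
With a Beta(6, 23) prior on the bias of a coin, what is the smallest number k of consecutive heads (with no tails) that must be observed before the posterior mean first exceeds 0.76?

k = 67

After k heads and 0 tails the posterior is Beta(6+k, 23), with mean (6+k)/(6+23+k).
Set (6+k)/(29+k) > 0.76 and solve: k > (0.76·29 − 6)/(1 − 0.76) = 66.833.
The smallest integer exceeding 66.833 is 67.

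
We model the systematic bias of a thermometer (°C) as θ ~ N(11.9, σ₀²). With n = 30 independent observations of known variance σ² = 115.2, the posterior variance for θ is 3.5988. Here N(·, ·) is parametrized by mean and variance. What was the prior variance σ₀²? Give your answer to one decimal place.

σ₀² = 57.3

Posterior precision equals prior precision plus data precision: 1/σ_n² = 1/σ₀² + n/σ².
So 1/σ₀² = 1/3.5988 − 30/115.2 = 0.277870 − 0.260417 = 0.017453.
Hence σ₀² = 1/0.017453 ≈ 57.3.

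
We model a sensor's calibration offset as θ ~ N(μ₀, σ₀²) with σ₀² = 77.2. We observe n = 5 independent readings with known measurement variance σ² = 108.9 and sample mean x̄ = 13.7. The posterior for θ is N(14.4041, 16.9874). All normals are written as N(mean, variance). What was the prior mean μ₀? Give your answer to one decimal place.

With known observation variance, the Normal–Normal posterior has precision τ_n = τ₀ + n/σ² and mean μ_n = (τ₀μ₀ + (n/σ²)x̄)/τ_n.
Here τ₀ = 1/77.2 = 0.012953 and τ_data = 5/108.9 = 0.045914, so τ_n = 0.058867.
Rearranging for μ₀: μ₀ = (μ_n·τ_n − τ_data·x̄)/τ₀ = (14.4041·0.058867 − 0.045914·13.7) / 0.012953 = 0.218904/0.012953 ≈ 16.9.

μ₀ = 16.9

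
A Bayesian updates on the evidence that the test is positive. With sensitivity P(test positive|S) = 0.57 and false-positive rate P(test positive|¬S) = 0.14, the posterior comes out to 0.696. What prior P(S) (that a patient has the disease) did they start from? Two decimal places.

P(S) = 0.36

Bayes' rule in odds form gives O(S|E) = O(S)·[P(E|S)/P(E|¬S)], hence O(S) = O(S|E)/LR.
Posterior odds = 0.696/(1−0.696) = 2.2895. LR = 0.57/0.14 = 4.0714.
Prior odds = 2.2895/4.0714 = 0.5623, so P(S) = 0.5623/(1+0.5623) ≈ 0.36.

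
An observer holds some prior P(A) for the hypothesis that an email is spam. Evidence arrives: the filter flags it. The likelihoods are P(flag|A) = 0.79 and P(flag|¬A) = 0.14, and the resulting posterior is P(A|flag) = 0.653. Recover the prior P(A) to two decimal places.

P(A) = 0.25

In odds form, posterior odds = prior odds × likelihood ratio, so prior odds = posterior odds ÷ LR.
Posterior odds = 0.653/(1−0.653) = 1.8818. LR = 0.79/0.14 = 5.6429.
Prior odds = 1.8818/5.6429 = 0.3335, so P(A) = 0.3335/(1+0.3335) ≈ 0.25.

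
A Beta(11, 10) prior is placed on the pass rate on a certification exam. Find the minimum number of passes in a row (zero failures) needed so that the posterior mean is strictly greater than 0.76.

After k passes and 0 failures the posterior is Beta(11+k, 10), with mean (11+k)/(11+10+k).
Set (11+k)/(21+k) > 0.76 and solve: k > (0.76·21 − 11)/(1 − 0.76) = 20.667.
The smallest integer exceeding 20.667 is 21, and checking k=21: (32)/(42) = 0.7619 > 0.76.

k = 21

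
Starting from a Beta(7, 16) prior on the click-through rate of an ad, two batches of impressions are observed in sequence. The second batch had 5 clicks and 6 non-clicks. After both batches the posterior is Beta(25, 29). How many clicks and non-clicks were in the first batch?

13 clicks and 7 non-clicks

Because Beta–binomial updating is additive in the counts, the combined data contributed (α_post−α_prior, β_post−β_prior) successes and failures.
Total across both batches: 25−7=18 clicks, 29−16=13 non-clicks.
Subtract the second batch: 18−5=13 clicks and 13−6=7 non-clicks.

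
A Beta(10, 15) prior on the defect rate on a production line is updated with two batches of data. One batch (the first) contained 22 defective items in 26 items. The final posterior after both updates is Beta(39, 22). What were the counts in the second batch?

Sequential conjugate updates are equivalent to a single update on the pooled data, so total successes = posterior α − prior α and total failures = posterior β − prior β.
Total across both batches: 39−10=29 defective items, 22−15=7 good items.
Subtract the first batch: 29−22=7 defective items and 7−4=3 good items.

7 defective items and 3 good items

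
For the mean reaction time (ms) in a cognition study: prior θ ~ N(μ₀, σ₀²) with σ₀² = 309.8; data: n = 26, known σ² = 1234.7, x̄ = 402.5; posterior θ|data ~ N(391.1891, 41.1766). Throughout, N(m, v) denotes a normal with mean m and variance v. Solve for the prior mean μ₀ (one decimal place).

With known observation variance, the Normal–Normal posterior has precision τ_n = τ₀ + n/σ² and mean μ_n = (τ₀μ₀ + (n/σ²)x̄)/τ_n.
Here τ₀ = 1/309.8 = 0.003228 and τ_data = 26/1234.7 = 0.021058, so τ_n = 0.024286.
Rearranging for μ₀: μ₀ = (μ_n·τ_n − τ_data·x̄)/τ₀ = (391.1891·0.024286 − 0.021058·402.5) / 0.003228 = 1.024573/0.003228 ≈ 317.4.

μ₀ = 317.4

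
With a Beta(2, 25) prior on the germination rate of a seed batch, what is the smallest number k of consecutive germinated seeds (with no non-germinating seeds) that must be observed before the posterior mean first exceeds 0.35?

After k germinated seeds and 0 non-germinating seeds the posterior is Beta(2+k, 25), with mean (2+k)/(2+25+k).
Set (2+k)/(27+k) > 0.35 and solve: k > (0.35·27 − 2)/(1 − 0.35) = 11.462.
The smallest integer exceeding 11.462 is 12, and checking k=12: (14)/(39) = 0.3590 > 0.35.

k = 12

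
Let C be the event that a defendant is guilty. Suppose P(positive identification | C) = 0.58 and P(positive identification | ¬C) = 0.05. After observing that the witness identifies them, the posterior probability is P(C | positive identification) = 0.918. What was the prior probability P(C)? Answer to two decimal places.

In odds form, posterior odds = prior odds × likelihood ratio, so prior odds = posterior odds ÷ LR.
Posterior odds = 0.918/(1−0.918) = 11.1951. LR = 0.58/0.05 = 11.6000.
Prior odds = 11.1951/11.6000 = 0.9651, so P(C) = 0.9651/(1+0.9651) ≈ 0.49.

P(C) = 0.49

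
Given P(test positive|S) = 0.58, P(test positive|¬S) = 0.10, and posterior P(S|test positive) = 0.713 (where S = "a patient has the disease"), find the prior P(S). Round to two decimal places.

In odds form, posterior odds = prior odds × likelihood ratio, so prior odds = posterior odds ÷ LR.
Posterior odds = 0.713/(1−0.713) = 2.4843. LR = 0.58/0.10 = 5.8000.
Prior odds = 2.4843/5.8000 = 0.4283, so P(S) = 0.4283/(1+0.4283) ≈ 0.30.

P(S) = 0.30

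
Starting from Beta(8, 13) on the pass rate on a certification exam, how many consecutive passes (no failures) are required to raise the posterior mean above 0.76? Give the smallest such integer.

k = 34

After k passes and 0 failures the posterior is Beta(8+k, 13), with mean (8+k)/(8+13+k).
Set (8+k)/(21+k) > 0.76 and solve: k > (0.76·21 − 8)/(1 − 0.76) = 33.167.
The smallest integer exceeding 33.167 is 34.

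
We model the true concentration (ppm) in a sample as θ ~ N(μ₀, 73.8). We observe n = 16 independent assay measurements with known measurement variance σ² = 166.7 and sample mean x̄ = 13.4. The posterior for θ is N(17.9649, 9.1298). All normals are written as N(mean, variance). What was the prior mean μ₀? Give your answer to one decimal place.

The posterior mean is a precision-weighted average: μ_n = (τ₀μ₀ + τ_data·x̄)/(τ₀+τ_data), with τ₀=1/σ₀² and τ_data=n/σ².
Here τ₀ = 1/73.8 = 0.013550 and τ_data = 16/166.7 = 0.095981, so τ_n = 0.109531.
Rearranging for μ₀: μ₀ = (μ_n·τ_n − τ_data·x̄)/τ₀ = (17.9649·0.109531 − 0.095981·13.4) / 0.013550 = 0.681568/0.013550 ≈ 50.3.

μ₀ = 50.3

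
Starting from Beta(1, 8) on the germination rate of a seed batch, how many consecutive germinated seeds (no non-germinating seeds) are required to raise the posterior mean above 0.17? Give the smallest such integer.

After k germinated seeds and 0 non-germinating seeds the posterior is Beta(1+k, 8), with mean (1+k)/(1+8+k).
Set (1+k)/(9+k) > 0.17 and solve: k > (0.17·9 − 1)/(1 − 0.17) = 0.639.
The smallest integer exceeding 0.639 is 1, and checking k=1: (2)/(10) = 0.2000 > 0.17.

k = 1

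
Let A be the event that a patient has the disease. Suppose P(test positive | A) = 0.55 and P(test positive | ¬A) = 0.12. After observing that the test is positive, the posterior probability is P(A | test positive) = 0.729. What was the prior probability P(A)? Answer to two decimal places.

P(A) = 0.37

In odds form, posterior odds = prior odds × likelihood ratio, so prior odds = posterior odds ÷ LR.
Posterior odds = 0.729/(1−0.729) = 2.6900. LR = 0.55/0.12 = 4.5833.
Prior odds = 2.6900/4.5833 = 0.5869, so P(A) = 0.5869/(1+0.5869) ≈ 0.37.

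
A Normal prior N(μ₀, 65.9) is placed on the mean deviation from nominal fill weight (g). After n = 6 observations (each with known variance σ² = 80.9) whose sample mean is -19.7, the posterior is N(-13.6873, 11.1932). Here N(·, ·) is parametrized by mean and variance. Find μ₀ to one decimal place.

The posterior mean is a precision-weighted average: μ_n = (τ₀μ₀ + τ_data·x̄)/(τ₀+τ_data), with τ₀=1/σ₀² and τ_data=n/σ².
Here τ₀ = 1/65.9 = 0.015175 and τ_data = 6/80.9 = 0.074166, so τ_n = 0.089341.
Rearranging for μ₀: μ₀ = (μ_n·τ_n − τ_data·x̄)/τ₀ = (-13.6873·0.089341 − 0.074166·-19.7) / 0.015175 = 0.238233/0.015175 ≈ 15.7.

μ₀ = 15.7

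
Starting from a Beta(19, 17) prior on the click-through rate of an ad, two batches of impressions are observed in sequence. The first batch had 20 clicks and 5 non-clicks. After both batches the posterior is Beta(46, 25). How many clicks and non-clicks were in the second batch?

Because Beta–binomial updating is additive in the counts, the combined data contributed (α_post−α_prior, β_post−β_prior) successes and failures.
Total across both batches: 46−19=27 clicks, 25−17=8 non-clicks.
Subtract the first batch: 27−20=7 clicks and 8−5=3 non-clicks.

7 clicks and 3 non-clicks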